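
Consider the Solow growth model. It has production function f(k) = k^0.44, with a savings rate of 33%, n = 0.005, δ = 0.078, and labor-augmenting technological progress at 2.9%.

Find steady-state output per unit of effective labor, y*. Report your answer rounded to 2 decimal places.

y* ≈ 2.34

At the steady state, Δk = 0, so s·k^α = (n + g + δ)·k.
Rearranging, k^(1−α) = s / (n + g + δ).
k^0.56 = 0.33 / (0.005 + 0.029 + 0.078) = 0.33 / 0.112 = 2.9464
k* = 2.9464^(1/0.56) ≈ 6.8869
y* = (k*)^α = 6.8869^0.44 ≈ 2.3374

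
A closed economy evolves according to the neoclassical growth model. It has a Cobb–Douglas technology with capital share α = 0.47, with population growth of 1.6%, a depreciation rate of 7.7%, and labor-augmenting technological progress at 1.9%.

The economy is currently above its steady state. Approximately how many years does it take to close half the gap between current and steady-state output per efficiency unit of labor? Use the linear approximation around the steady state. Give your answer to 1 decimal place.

t_½ ≈ 11.7 years

Near the steady state the convergence rate is λ = (1 − α)(n + g + δ).
λ = (1 − 0.47) × 0.112 = 0.53 × 0.112 = 0.05936
Half-life = ln 2 / λ = 0.6931 / 0.05936 ≈ 11.68 years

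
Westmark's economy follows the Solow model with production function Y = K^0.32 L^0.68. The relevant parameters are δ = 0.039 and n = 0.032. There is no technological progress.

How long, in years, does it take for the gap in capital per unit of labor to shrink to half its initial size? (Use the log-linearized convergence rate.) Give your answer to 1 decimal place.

t_½ ≈ 14.4 years

Near the steady state the convergence rate is λ = (1 − α)(n + δ).
λ = (1 − 0.32) × 0.071 = 0.68 × 0.071 = 0.04828
Half-life = ln 2 / λ = 0.6931 / 0.04828 ≈ 14.36 years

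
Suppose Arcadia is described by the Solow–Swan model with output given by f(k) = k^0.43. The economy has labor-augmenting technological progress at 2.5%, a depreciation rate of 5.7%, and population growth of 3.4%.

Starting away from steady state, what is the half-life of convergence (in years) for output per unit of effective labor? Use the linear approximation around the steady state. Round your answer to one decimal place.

about 10.5 years

Near the steady state the convergence rate is λ = (1 − α)(n + g + δ).
λ = (1 − 0.43) × 0.116 = 0.57 × 0.116 = 0.06612
Half-life = ln 2 / λ = 0.6931 / 0.06612 ≈ 10.48 years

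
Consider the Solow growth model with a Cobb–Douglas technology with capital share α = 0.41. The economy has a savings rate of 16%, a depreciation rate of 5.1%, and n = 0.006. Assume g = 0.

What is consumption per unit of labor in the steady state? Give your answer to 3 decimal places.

c* = 1.721

Steady state requires s·f(k) = (n + δ)·k, i.e. s·k^α = (n + δ)·k.
Rearranging, k^(1−α) = s / (n + δ).
k^0.59 = 0.16 / (0.006 + 0.051) = 0.16 / 0.057 = 2.8070
k* = 2.8070^(1/0.59) ≈ 5.7509
y* = (k*)^α = 5.7509^0.41 ≈ 2.0488
c* = (1 − s)·y* = (1 − 0.16) × 2.0488 ≈ 1.7210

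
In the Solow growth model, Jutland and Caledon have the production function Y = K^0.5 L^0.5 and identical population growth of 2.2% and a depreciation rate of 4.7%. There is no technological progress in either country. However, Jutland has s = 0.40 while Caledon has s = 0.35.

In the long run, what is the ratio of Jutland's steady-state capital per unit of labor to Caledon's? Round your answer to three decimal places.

ratio ≈ 1.306

Steady-state k* = [s/(n + δ)]^(1/(1−α)), so the ratio is [ (s_J/(n + δ)_J) / (s_C/(n + δ)_C) ]^2.
s_J/(n + δ)_J = 0.40/0.069 = 5.7971; s_C/(n + δ)_C = 0.35/0.069 = 5.0725.
Ratio = (5.7971/5.0725)^2 = 1.1428^2 ≈ 1.3060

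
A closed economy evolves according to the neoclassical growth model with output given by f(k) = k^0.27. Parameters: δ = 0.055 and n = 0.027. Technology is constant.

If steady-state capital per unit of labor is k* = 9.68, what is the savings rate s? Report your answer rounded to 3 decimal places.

In steady state, investment equals break-even investment: s·k^α = (n + δ)·k.
So s / (n + δ) = (k*)^(1−α) = 9.68^0.73 = 5.2443.
Therefore s = 5.2443 × (n + δ) = 5.2443 × 0.082 = 0.4300.

s ≈ 0.430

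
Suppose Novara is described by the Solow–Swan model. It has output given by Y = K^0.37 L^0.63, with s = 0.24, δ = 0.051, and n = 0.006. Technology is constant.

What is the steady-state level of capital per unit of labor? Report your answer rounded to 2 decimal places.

In steady state, investment equals break-even investment: s·k^α = (n + δ)·k.
Rearranging, k^(1−α) = s / (n + δ).
k^0.63 = 0.24 / (0.006 + 0.051) = 0.24 / 0.057 = 4.2105
k* = 4.2105^(1/0.63) ≈ 9.7950

k* ≈ 9.80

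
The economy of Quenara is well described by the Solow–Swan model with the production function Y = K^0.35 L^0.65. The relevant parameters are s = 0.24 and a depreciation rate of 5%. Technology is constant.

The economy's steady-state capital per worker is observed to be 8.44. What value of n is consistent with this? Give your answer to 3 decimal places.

At the steady state, Δk = 0, so s·k^α = (n + δ)·k.
So s / (n + δ) = (k*)^(1−α) = 8.44^0.65 = 4.0006.
Therefore n + δ = s / 4.0006 = 0.24 / 4.0006 = 0.0600, so n = 0.0600 − 0.050 = 0.0100.

n ≈ 0.010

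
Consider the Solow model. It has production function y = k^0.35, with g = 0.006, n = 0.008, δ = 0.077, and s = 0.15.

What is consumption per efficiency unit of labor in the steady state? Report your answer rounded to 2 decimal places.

At the steady state, Δk = 0, so s·k^α = (n + g + δ)·k.
Dividing both sides by k: k^(1−α) = s / (n + g + δ).
k^0.65 = 0.15 / (0.008 + 0.006 + 0.077) = 0.15 / 0.091 = 1.6484
k* = 1.6484^(1/0.65) ≈ 2.1575
y* = (k*)^α = 2.1575^0.35 ≈ 1.3088
c* = (1 − s)·y* = (1 − 0.15) × 1.3088 ≈ 1.1125

c* ≈ 1.11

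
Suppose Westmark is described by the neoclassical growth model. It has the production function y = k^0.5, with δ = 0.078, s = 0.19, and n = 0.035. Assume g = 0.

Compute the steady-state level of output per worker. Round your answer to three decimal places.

At the steady state, Δk = 0, so s·k^α = (n + δ)·k.
Dividing both sides by k: k^(1−α) = s / (n + δ).
k^0.5 = 0.19 / (0.035 + 0.078) = 0.19 / 0.113 = 1.6814
k* = 1.6814^(1/0.5) ≈ 2.8271
y* = (k*)^α = 2.8271^0.5 ≈ 1.6814

y* ≈ 1.681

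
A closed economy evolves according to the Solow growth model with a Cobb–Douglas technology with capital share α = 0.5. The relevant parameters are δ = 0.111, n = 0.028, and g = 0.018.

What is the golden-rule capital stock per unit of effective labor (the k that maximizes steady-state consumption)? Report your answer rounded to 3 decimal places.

k_gold ≈ 10.142

The golden rule sets f'(k) = n + g + δ, i.e. α·k^(α−1) = n + g + δ.
So k^(1−α) = α / (n + g + δ) = 0.5 / 0.157 = 3.1847.
k_gold = 3.1847^(1/0.5) ≈ 10.1423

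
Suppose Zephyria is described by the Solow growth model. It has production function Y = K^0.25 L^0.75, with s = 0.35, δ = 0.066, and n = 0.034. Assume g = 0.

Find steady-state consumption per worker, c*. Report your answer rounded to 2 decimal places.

At the steady state, Δk = 0, so s·k^α = (n + δ)·k.
Rearranging, k^(1−α) = s / (n + δ).
k^0.75 = 0.35 / (0.034 + 0.066) = 0.35 / 0.100 = 3.5000
k* = 3.5000^(1/0.75) ≈ 5.3140
y* = (k*)^α = 5.3140^0.25 ≈ 1.5183
c* = (1 − s)·y* = (1 − 0.35) × 1.5183 ≈ 0.9869

c* = 0.99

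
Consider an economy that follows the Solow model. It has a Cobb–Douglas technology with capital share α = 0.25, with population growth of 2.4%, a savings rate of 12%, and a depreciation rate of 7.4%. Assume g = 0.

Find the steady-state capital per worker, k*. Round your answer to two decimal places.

k* = 1.31

Steady state requires s·f(k) = (n + δ)·k, i.e. s·k^α = (n + δ)·k.
Dividing both sides by k: k^(1−α) = s / (n + δ).
k^0.75 = 0.12 / (0.024 + 0.074) = 0.12 / 0.098 = 1.2245
k* = 1.2245^(1/0.75) ≈ 1.3100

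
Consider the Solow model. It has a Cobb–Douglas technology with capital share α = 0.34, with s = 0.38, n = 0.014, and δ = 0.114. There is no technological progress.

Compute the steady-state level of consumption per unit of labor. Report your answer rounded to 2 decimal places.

In steady state, investment equals break-even investment: s·k^α = (n + δ)·k.
Dividing both sides by k: k^(1−α) = s / (n + δ).
k^0.66 = 0.38 / (0.014 + 0.114) = 0.38 / 0.128 = 2.9688
k* = 2.9688^(1/0.66) ≈ 5.2003
y* = (k*)^α = 5.2003^0.34 ≈ 1.7517
c* = (1 − s)·y* = (1 − 0.38) × 1.7517 ≈ 1.0861

c* ≈ 1.09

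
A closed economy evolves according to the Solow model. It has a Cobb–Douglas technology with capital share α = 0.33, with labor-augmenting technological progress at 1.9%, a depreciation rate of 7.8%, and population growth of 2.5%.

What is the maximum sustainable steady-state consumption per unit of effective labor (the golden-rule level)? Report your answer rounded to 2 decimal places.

At the golden rule, f'(k) = n + g + δ, so α·k^(α−1) = n + g + δ and k_gold = (α/(n + g + δ))^(1/(1−α)).
k_gold = (0.33/0.122)^(1/0.67) = 2.7049^1.4925 ≈ 4.4156
c_gold = f(k_gold) − (n + g + δ)·k_gold = 1.6325 − 0.122×4.4156 ≈ 1.0938

c_gold ≈ 1.09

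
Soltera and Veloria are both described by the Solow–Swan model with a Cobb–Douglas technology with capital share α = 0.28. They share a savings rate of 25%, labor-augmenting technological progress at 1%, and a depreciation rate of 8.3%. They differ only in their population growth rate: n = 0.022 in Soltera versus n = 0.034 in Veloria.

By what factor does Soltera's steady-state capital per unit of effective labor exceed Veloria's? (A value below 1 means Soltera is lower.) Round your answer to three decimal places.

Steady-state k* = [s/(n + g + δ)]^(1/(1−α)), so the ratio is [ (s_S/(n + g + δ)_S) / (s_V/(n + g + δ)_V) ]^1.3889.
s_S/(n + g + δ)_S = 0.25/0.115 = 2.1739; s_V/(n + g + δ)_V = 0.25/0.127 = 1.9685.
Ratio = (2.1739/1.9685)^1.3889 = 1.1043^1.3889 ≈ 1.1477

ratio ≈ 1.148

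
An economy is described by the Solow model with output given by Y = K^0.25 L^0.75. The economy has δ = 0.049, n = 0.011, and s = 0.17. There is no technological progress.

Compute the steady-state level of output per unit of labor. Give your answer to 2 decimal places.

In steady state, investment equals break-even investment: s·k^α = (n + δ)·k.
Dividing both sides by k: k^(1−α) = s / (n + δ).
k^0.75 = 0.17 / (0.011 + 0.049) = 0.17 / 0.060 = 2.8333
k* = 2.8333^(1/0.75) ≈ 4.0092
y* = (k*)^α = 4.0092^0.25 ≈ 1.4150

y* = 1.42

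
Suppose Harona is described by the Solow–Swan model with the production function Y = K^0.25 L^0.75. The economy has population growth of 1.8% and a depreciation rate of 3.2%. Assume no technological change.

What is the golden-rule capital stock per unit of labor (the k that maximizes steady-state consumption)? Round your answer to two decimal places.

The golden rule sets f'(k) = n + δ, i.e. α·k^(α−1) = n + δ.
So k^(1−α) = α / (n + δ) = 0.25 / 0.050 = 5.0000.
k_gold = 5.0000^(1/0.75) ≈ 8.5499

k_gold ≈ 8.55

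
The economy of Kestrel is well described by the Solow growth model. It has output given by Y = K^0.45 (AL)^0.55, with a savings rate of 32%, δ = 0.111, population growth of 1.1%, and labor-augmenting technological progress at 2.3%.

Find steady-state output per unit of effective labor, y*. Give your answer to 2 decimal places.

y* ≈ 1.91

At the steady state, Δk = 0, so s·k^α = (n + g + δ)·k.
Dividing both sides by k: k^(1−α) = s / (n + g + δ).
k^0.55 = 0.32 / (0.011 + 0.023 + 0.111) = 0.32 / 0.145 = 2.2069
k* = 2.2069^(1/0.55) ≈ 4.2175
y* = (k*)^α = 4.2175^0.45 ≈ 1.9111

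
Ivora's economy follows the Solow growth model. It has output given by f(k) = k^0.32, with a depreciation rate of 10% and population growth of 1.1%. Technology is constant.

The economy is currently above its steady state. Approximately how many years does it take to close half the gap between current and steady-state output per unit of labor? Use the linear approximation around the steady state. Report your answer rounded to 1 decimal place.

Near the steady state the convergence rate is λ = (1 − α)(n + δ).
λ = (1 − 0.32) × 0.111 = 0.68 × 0.111 = 0.07548
Half-life = ln 2 / λ = 0.6931 / 0.07548 ≈ 9.18 years

t_½ ≈ 9.2 years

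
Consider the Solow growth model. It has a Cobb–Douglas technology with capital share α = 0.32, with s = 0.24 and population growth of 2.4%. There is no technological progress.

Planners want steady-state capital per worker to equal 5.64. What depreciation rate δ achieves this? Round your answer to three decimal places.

Steady state requires s·f(k) = (n + δ)·k, i.e. s·k^α = (n + δ)·k.
So s / (n + δ) = (k*)^(1−α) = 5.64^0.68 = 3.2424.
Therefore n + δ = s / 3.2424 = 0.24 / 3.2424 = 0.0740, so δ = 0.0740 − 0.024 = 0.0500.

δ ≈ 0.050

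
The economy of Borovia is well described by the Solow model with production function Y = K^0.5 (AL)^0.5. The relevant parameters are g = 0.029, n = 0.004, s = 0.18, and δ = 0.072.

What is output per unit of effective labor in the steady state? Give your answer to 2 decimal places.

y* ≈ 1.71

Steady state requires s·f(k) = (n + g + δ)·k, i.e. s·k^α = (n + g + δ)·k.
Dividing both sides by k: k^(1−α) = s / (n + g + δ).
k^0.5 = 0.18 / (0.004 + 0.029 + 0.072) = 0.18 / 0.105 = 1.7143
k* = 1.7143^(1/0.5) ≈ 2.9388
y* = (k*)^α = 2.9388^0.5 ≈ 1.7143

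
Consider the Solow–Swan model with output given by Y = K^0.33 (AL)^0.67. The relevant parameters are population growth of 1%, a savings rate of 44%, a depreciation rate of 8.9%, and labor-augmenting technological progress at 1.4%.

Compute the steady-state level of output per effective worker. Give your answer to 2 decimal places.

Steady state requires s·f(k) = (n + g + δ)·k, i.e. s·k^α = (n + g + δ)·k.
Rearranging, k^(1−α) = s / (n + g + δ).
k^0.67 = 0.44 / (0.010 + 0.014 + 0.089) = 0.44 / 0.113 = 3.8938
k* = 3.8938^(1/0.67) ≈ 7.6060
y* = (k*)^α = 7.6060^0.33 ≈ 1.9534

y* ≈ 1.95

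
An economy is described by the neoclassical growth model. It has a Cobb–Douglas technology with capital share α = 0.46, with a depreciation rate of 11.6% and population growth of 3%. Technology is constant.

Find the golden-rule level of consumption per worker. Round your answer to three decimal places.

c_gold ≈ 1.435

At the golden rule, f'(k) = n + δ, so α·k^(α−1) = n + δ and k_gold = (α/(n + δ))^(1/(1−α)).
k_gold = (0.46/0.146)^(1/0.54) = 3.1507^1.8519 ≈ 8.3753
c_gold = f(k_gold) − (n + δ)·k_gold = 2.6582 − 0.146×8.3753 ≈ 1.4354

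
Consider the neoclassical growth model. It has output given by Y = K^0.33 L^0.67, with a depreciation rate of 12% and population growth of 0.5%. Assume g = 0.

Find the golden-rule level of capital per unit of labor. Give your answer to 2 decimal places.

k_gold ≈ 4.26

The golden rule sets f'(k) = n + δ, i.e. α·k^(α−1) = n + δ.
So k^(1−α) = α / (n + δ) = 0.33 / 0.125 = 2.6400.
k_gold = 2.6400^(1/0.67) ≈ 4.2585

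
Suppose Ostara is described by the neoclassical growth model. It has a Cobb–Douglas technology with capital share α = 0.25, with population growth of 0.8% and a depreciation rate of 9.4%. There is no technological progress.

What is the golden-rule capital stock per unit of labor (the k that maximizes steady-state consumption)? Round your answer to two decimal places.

The golden rule sets f'(k) = n + δ, i.e. α·k^(α−1) = n + δ.
So k^(1−α) = α / (n + δ) = 0.25 / 0.102 = 2.4510.
k_gold = 2.4510^(1/0.75) ≈ 3.3046

k_gold ≈ 3.30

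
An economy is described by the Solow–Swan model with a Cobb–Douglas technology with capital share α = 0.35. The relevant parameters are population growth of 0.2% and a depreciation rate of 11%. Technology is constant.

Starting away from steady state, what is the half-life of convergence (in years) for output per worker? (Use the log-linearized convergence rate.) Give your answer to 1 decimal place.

t_½ ≈ 9.5 years

Near the steady state the convergence rate is λ = (1 − α)(n + δ).
λ = (1 − 0.35) × 0.112 = 0.65 × 0.112 = 0.0728
Half-life = ln 2 / λ = 0.6931 / 0.0728 ≈ 9.52 years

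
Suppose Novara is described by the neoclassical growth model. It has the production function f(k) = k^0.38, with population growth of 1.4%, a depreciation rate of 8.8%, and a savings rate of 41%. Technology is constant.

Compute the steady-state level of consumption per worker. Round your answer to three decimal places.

In steady state, investment equals break-even investment: s·k^α = (n + δ)·k.
Rearranging, k^(1−α) = s / (n + δ).
k^0.62 = 0.41 / (0.014 + 0.088) = 0.41 / 0.102 = 4.0196
k* = 4.0196^(1/0.62) ≈ 9.4295
y* = (k*)^α = 9.4295^0.38 ≈ 2.3459
c* = (1 − s)·y* = (1 − 0.41) × 2.3459 ≈ 1.3841

c* = 1.384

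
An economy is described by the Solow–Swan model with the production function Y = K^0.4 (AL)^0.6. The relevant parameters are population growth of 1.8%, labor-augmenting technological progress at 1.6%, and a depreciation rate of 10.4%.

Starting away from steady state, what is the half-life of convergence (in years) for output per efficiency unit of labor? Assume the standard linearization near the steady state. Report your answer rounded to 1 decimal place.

Near the steady state the convergence rate is λ = (1 − α)(n + g + δ).
λ = (1 − 0.4) × 0.138 = 0.6 × 0.138 = 0.0828
Half-life = ln 2 / λ = 0.6931 / 0.0828 ≈ 8.37 years

t_½ ≈ 8.4 years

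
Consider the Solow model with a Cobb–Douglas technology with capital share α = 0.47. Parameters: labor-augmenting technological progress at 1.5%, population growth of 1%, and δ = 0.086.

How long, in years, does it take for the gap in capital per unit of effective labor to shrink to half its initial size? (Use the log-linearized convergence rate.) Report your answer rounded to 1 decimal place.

about 11.8 years

Near the steady state the convergence rate is λ = (1 − α)(n + g + δ).
λ = (1 − 0.47) × 0.111 = 0.53 × 0.111 = 0.05883
Half-life = ln 2 / λ = 0.6931 / 0.05883 ≈ 11.78 years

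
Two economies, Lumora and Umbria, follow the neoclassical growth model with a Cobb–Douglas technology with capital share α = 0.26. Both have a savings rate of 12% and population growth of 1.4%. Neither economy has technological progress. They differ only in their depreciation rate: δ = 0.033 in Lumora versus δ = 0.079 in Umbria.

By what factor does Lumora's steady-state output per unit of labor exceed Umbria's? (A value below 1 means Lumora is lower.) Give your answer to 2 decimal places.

Steady-state y* = [s/(n + δ)]^(α/(1−α)), so the ratio is [ (s_L/(n + δ)_L) / (s_U/(n + δ)_U) ]^0.3514.
s_L/(n + δ)_L = 0.12/0.047 = 2.5532; s_U/(n + δ)_U = 0.12/0.093 = 1.2903.
Ratio = (2.5532/1.2903)^0.3514 = 1.9788^0.3514 ≈ 1.2710

y*_L / y*_U ≈ 1.27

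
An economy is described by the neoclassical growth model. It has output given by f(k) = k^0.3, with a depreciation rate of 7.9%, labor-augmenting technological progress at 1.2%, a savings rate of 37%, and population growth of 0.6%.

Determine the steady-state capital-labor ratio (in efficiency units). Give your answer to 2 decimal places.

k* = 6.77

In steady state, investment equals break-even investment: s·k^α = (n + g + δ)·k.
Dividing both sides by k: k^(1−α) = s / (n + g + δ).
k^0.7 = 0.37 / (0.006 + 0.012 + 0.079) = 0.37 / 0.097 = 3.8144
k* = 3.8144^(1/0.7) ≈ 6.7703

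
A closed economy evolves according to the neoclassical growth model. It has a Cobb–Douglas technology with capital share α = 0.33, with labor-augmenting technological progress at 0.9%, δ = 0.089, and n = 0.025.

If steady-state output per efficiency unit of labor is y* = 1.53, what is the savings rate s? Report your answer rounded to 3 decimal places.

s ≈ 0.292

At the steady state, Δk = 0, so s·k^α = (n + g + δ)·k.
Since y* = [s/(n + g + δ)]^(α/(1−α)), we have s/(n + g + δ) = (y*)^((1−α)/α) = 1.53^2.0303 = 2.3713.
Therefore s = 2.3713 × (n + g + δ) = 2.3713 × 0.123 = 0.2917.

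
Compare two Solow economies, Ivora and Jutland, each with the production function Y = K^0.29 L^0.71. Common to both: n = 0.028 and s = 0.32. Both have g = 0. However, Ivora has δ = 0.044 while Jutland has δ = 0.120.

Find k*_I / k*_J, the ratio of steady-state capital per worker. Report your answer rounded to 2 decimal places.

Steady-state k* = [s/(n + δ)]^(1/(1−α)), so the ratio is [ (s_I/(n + δ)_I) / (s_J/(n + δ)_J) ]^1.4085.
s_I/(n + δ)_I = 0.32/0.072 = 4.4444; s_J/(n + δ)_J = 0.32/0.148 = 2.1622.
Ratio = (4.4444/2.1622)^1.4085 = 2.0555^1.4085 ≈ 2.7590

ratio ≈ 2.76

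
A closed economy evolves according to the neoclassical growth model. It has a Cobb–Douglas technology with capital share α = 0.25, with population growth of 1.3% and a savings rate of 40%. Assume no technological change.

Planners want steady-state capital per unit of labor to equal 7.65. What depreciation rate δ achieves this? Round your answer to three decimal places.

δ ≈ 0.074

At the steady state, Δk = 0, so s·k^α = (n + δ)·k.
So s / (n + δ) = (k*)^(1−α) = 7.65^0.75 = 4.5999.
Therefore n + δ = s / 4.5999 = 0.40 / 4.5999 = 0.0870, so δ = 0.0870 − 0.013 = 0.0740.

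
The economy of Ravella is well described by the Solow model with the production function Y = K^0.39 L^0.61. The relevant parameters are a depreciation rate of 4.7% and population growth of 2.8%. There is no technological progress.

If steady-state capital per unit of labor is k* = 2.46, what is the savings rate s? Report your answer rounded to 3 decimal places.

In steady state, investment equals break-even investment: s·k^α = (n + δ)·k.
So s / (n + δ) = (k*)^(1−α) = 2.46^0.61 = 1.7317.
Therefore s = 1.7317 × (n + δ) = 1.7317 × 0.075 = 0.1299.

s ≈ 0.130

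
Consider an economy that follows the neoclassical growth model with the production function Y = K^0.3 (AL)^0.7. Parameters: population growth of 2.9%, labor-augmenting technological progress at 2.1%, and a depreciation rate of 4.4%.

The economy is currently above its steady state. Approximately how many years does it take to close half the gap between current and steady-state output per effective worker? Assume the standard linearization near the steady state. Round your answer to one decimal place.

half-life ≈ 10.5 years

Near the steady state the convergence rate is λ = (1 − α)(n + g + δ).
λ = (1 − 0.3) × 0.094 = 0.7 × 0.094 = 0.0658
Half-life = ln 2 / λ = 0.6931 / 0.0658 ≈ 10.53 years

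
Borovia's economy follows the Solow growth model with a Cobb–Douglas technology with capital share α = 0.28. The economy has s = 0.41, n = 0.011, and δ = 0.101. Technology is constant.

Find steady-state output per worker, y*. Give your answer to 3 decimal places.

y* = 1.656

Steady state requires s·f(k) = (n + δ)·k, i.e. s·k^α = (n + δ)·k.
Rearranging, k^(1−α) = s / (n + δ).
k^0.72 = 0.41 / (0.011 + 0.101) = 0.41 / 0.112 = 3.6607
k* = 3.6607^(1/0.72) ≈ 6.0636
y* = (k*)^α = 6.0636^0.28 ≈ 1.6564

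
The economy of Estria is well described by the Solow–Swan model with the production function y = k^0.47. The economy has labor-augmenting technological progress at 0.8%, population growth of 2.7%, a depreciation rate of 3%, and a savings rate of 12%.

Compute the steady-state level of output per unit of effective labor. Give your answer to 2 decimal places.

In steady state, investment equals break-even investment: s·k^α = (n + g + δ)·k.
Dividing both sides by k: k^(1−α) = s / (n + g + δ).
k^0.53 = 0.12 / (0.027 + 0.008 + 0.030) = 0.12 / 0.065 = 1.8462
k* = 1.8462^(1/0.53) ≈ 3.1799
y* = (k*)^α = 3.1799^0.47 ≈ 1.7224

y* ≈ 1.72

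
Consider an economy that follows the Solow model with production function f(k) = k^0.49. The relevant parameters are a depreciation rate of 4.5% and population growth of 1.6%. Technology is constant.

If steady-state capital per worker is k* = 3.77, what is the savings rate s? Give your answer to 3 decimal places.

At the steady state, Δk = 0, so s·k^α = (n + δ)·k.
So s / (n + δ) = (k*)^(1−α) = 3.77^0.51 = 1.9676.
Therefore s = 1.9676 × (n + δ) = 1.9676 × 0.061 = 0.1200.

s ≈ 0.120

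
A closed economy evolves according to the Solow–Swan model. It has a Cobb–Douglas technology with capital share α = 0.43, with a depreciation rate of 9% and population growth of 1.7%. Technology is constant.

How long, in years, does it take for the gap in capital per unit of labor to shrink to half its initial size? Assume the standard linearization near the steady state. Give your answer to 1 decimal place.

Near the steady state the convergence rate is λ = (1 − α)(n + δ).
λ = (1 − 0.43) × 0.107 = 0.57 × 0.107 = 0.06099
Half-life = ln 2 / λ = 0.6931 / 0.06099 ≈ 11.36 years

t_½ ≈ 11.4 years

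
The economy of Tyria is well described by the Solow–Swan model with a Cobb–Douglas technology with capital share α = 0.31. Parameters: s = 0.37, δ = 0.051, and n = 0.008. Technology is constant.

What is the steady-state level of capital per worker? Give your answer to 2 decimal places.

k* = 14.31

At the steady state, Δk = 0, so s·k^α = (n + δ)·k.
Rearranging, k^(1−α) = s / (n + δ).
k^0.69 = 0.37 / (0.008 + 0.051) = 0.37 / 0.059 = 6.2712
k* = 6.2712^(1/0.69) ≈ 14.3081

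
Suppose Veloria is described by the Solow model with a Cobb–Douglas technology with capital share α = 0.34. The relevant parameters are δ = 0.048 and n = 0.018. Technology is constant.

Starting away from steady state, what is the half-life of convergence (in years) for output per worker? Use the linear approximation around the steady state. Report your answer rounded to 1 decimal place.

about 15.9 years

Near the steady state the convergence rate is λ = (1 − α)(n + δ).
λ = (1 − 0.34) × 0.066 = 0.66 × 0.066 = 0.04356
Half-life = ln 2 / λ = 0.6931 / 0.04356 ≈ 15.91 years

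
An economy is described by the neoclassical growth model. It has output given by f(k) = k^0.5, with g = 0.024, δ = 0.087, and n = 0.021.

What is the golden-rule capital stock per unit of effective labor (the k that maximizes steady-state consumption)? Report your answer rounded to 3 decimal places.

k_gold ≈ 14.348

The golden rule sets f'(k) = n + g + δ, i.e. α·k^(α−1) = n + g + δ.
So k^(1−α) = α / (n + g + δ) = 0.5 / 0.132 = 3.7879.
k_gold = 3.7879^(1/0.5) ≈ 14.3482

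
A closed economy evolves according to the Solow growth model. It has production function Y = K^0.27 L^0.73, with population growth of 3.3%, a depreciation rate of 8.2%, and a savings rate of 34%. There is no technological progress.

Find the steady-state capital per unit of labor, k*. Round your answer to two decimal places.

k* ≈ 4.41

Steady state requires s·f(k) = (n + δ)·k, i.e. s·k^α = (n + δ)·k.
Dividing both sides by k: k^(1−α) = s / (n + δ).
k^0.73 = 0.34 / (0.033 + 0.082) = 0.34 / 0.115 = 2.9565
k* = 2.9565^(1/0.73) ≈ 4.4147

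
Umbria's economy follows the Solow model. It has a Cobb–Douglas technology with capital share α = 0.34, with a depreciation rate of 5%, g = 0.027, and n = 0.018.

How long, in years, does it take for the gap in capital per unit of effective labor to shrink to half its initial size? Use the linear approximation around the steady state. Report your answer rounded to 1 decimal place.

Near the steady state the convergence rate is λ = (1 − α)(n + g + δ).
λ = (1 − 0.34) × 0.095 = 0.66 × 0.095 = 0.0627
Half-life = ln 2 / λ = 0.6931 / 0.0627 ≈ 11.05 years

about 11.1 years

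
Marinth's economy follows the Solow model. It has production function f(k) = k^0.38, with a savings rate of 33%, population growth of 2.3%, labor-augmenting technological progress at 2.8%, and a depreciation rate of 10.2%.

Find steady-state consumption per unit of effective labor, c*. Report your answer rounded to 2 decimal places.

c* = 1.07

Steady state requires s·f(k) = (n + g + δ)·k, i.e. s·k^α = (n + g + δ)·k.
Rearranging, k^(1−α) = s / (n + g + δ).
k^0.62 = 0.33 / (0.023 + 0.028 + 0.102) = 0.33 / 0.153 = 2.1569
k* = 2.1569^(1/0.62) ≈ 3.4549
y* = (k*)^α = 3.4549^0.38 ≈ 1.6018
c* = (1 − s)·y* = (1 − 0.33) × 1.6018 ≈ 1.0732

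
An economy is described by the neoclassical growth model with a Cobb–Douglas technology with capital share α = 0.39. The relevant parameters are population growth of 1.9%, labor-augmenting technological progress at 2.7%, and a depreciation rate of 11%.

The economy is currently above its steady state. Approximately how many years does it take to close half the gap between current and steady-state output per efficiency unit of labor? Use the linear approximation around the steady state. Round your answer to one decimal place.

about 7.3 years

Near the steady state the convergence rate is λ = (1 − α)(n + g + δ).
λ = (1 − 0.39) × 0.156 = 0.61 × 0.156 = 0.09516
Half-life = ln 2 / λ = 0.6931 / 0.09516 ≈ 7.28 years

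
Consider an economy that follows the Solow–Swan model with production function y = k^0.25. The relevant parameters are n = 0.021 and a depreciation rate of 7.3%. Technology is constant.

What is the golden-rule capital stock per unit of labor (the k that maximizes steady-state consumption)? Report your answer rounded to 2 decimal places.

The golden rule sets f'(k) = n + δ, i.e. α·k^(α−1) = n + δ.
So k^(1−α) = α / (n + δ) = 0.25 / 0.094 = 2.6596.
k_gold = 2.6596^(1/0.75) ≈ 3.6849

k_gold ≈ 3.68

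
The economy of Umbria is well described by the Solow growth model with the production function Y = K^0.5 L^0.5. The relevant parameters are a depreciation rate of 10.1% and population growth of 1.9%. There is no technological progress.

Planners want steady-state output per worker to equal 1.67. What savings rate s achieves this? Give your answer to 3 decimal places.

s ≈ 0.200

In steady state, investment equals break-even investment: s·k^α = (n + δ)·k.
Since y* = [s/(n + δ)]^(α/(1−α)), we have s/(n + δ) = (y*)^((1−α)/α) = 1.67^1 = 1.6700.
Therefore s = 1.6700 × (n + δ) = 1.6700 × 0.120 = 0.2004.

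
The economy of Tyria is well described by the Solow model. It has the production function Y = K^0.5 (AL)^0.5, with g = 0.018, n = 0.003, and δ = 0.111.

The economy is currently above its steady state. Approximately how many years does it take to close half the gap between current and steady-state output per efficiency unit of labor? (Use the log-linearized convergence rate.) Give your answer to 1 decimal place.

Near the steady state the convergence rate is λ = (1 − α)(n + g + δ).
λ = (1 − 0.5) × 0.132 = 0.5 × 0.132 = 0.0660
Half-life = ln 2 / λ = 0.6931 / 0.0660 ≈ 10.50 years

half-life ≈ 10.5 years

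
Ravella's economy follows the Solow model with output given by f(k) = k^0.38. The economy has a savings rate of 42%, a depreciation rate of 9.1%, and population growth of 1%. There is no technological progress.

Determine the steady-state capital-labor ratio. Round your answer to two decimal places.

k* = 9.96

In steady state, investment equals break-even investment: s·k^α = (n + δ)·k.
Dividing both sides by k: k^(1−α) = s / (n + δ).
k^0.62 = 0.42 / (0.010 + 0.091) = 0.42 / 0.101 = 4.1584
k* = 4.1584^(1/0.62) ≈ 9.9602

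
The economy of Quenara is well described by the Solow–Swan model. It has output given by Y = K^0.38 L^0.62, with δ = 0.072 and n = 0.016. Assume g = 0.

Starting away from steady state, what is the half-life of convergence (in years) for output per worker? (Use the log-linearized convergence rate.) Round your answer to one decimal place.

Near the steady state the convergence rate is λ = (1 − α)(n + δ).
λ = (1 − 0.38) × 0.088 = 0.62 × 0.088 = 0.05456
Half-life = ln 2 / λ = 0.6931 / 0.05456 ≈ 12.70 years

t_½ ≈ 12.7 years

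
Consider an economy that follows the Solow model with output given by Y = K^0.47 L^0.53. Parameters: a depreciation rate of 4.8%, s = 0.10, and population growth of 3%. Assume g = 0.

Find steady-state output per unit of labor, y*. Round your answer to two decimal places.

In steady state, investment equals break-even investment: s·k^α = (n + δ)·k.
Dividing both sides by k: k^(1−α) = s / (n + δ).
k^0.53 = 0.10 / (0.030 + 0.048) = 0.10 / 0.078 = 1.2821
k* = 1.2821^(1/0.53) ≈ 1.5982
y* = (k*)^α = 1.5982^0.47 ≈ 1.2465

y* = 1.25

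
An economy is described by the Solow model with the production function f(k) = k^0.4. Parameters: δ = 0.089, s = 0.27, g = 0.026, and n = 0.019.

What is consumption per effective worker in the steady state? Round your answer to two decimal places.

c* ≈ 1.16

At the steady state, Δk = 0, so s·k^α = (n + g + δ)·k.
Dividing both sides by k: k^(1−α) = s / (n + g + δ).
k^0.6 = 0.27 / (0.019 + 0.026 + 0.089) = 0.27 / 0.134 = 2.0149
k* = 2.0149^(1/0.6) ≈ 3.2143
y* = (k*)^α = 3.2143^0.4 ≈ 1.5953
c* = (1 − s)·y* = (1 − 0.27) × 1.5953 ≈ 1.1646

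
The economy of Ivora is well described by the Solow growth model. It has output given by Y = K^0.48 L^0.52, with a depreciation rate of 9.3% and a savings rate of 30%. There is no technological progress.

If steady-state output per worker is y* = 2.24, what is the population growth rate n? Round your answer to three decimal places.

n ≈ 0.032

In steady state, investment equals break-even investment: s·k^α = (n + δ)·k.
Since y* = [s/(n + δ)]^(α/(1−α)), we have s/(n + δ) = (y*)^((1−α)/α) = 2.24^1.0833 = 2.3957.
Therefore n + δ = s / 2.3957 = 0.30 / 2.3957 = 0.1252, so n = 0.1252 − 0.093 = 0.0322.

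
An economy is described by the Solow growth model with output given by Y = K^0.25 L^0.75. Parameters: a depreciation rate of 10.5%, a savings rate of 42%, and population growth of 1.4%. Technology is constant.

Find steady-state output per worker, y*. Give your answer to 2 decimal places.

y* ≈ 1.52

In steady state, investment equals break-even investment: s·k^α = (n + δ)·k.
Dividing both sides by k: k^(1−α) = s / (n + δ).
k^0.75 = 0.42 / (0.014 + 0.105) = 0.42 / 0.119 = 3.5294
k* = 3.5294^(1/0.75) ≈ 5.3736
y* = (k*)^α = 5.3736^0.25 ≈ 1.5225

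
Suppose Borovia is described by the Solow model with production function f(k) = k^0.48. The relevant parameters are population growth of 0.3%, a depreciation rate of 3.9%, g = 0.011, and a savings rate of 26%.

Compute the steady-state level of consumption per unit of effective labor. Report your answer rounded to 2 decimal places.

At the steady state, Δk = 0, so s·k^α = (n + g + δ)·k.
Dividing both sides by k: k^(1−α) = s / (n + g + δ).
k^0.52 = 0.26 / (0.003 + 0.011 + 0.039) = 0.26 / 0.053 = 4.9057
k* = 4.9057^(1/0.52) ≈ 21.2947
y* = (k*)^α = 21.2947^0.48 ≈ 4.3408
c* = (1 − s)·y* = (1 − 0.26) × 4.3408 ≈ 3.2122

c* = 3.21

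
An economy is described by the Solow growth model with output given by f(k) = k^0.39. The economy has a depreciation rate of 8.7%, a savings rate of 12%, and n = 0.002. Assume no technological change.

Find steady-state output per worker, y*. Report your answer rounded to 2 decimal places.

y* ≈ 1.21

Steady state requires s·f(k) = (n + δ)·k, i.e. s·k^α = (n + δ)·k.
Rearranging, k^(1−α) = s / (n + δ).
k^0.61 = 0.12 / (0.002 + 0.087) = 0.12 / 0.089 = 1.3483
k* = 1.3483^(1/0.61) ≈ 1.6322
y* = (k*)^α = 1.6322^0.39 ≈ 1.2105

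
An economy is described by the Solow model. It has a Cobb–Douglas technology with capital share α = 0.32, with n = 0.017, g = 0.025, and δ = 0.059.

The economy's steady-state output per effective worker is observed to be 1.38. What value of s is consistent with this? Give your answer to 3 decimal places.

At the steady state, Δk = 0, so s·k^α = (n + g + δ)·k.
Since y* = [s/(n + g + δ)]^(α/(1−α)), we have s/(n + g + δ) = (y*)^((1−α)/α) = 1.38^2.125 = 1.9826.
Therefore s = 1.9826 × (n + g + δ) = 1.9826 × 0.101 = 0.2002.

s ≈ 0.200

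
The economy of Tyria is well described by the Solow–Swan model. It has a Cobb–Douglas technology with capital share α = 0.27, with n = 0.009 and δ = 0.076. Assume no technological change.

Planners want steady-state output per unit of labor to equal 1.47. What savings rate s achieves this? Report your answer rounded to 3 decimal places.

s ≈ 0.241

In steady state, investment equals break-even investment: s·k^α = (n + δ)·k.
Since y* = [s/(n + δ)]^(α/(1−α)), we have s/(n + δ) = (y*)^((1−α)/α) = 1.47^2.7037 = 2.8338.
Therefore s = 2.8338 × (n + δ) = 2.8338 × 0.085 = 0.2409.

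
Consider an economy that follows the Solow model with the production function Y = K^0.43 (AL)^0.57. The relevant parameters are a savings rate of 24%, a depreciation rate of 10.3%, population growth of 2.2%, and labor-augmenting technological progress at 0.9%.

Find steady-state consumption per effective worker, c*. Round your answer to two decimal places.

c* = 1.18

At the steady state, Δk = 0, so s·k^α = (n + g + δ)·k.
Rearranging, k^(1−α) = s / (n + g + δ).
k^0.57 = 0.24 / (0.022 + 0.009 + 0.103) = 0.24 / 0.134 = 1.7910
k* = 1.7910^(1/0.57) ≈ 2.7799
y* = (k*)^α = 2.7799^0.43 ≈ 1.5521
c* = (1 − s)·y* = (1 − 0.24) × 1.5521 ≈ 1.1796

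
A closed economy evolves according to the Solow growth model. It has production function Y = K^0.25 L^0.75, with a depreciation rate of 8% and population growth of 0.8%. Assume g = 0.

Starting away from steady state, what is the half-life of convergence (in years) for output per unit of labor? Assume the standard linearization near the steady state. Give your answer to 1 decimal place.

Near the steady state the convergence rate is λ = (1 − α)(n + δ).
λ = (1 − 0.25) × 0.088 = 0.75 × 0.088 = 0.0660
Half-life = ln 2 / λ = 0.6931 / 0.0660 ≈ 10.50 years

about 10.5 years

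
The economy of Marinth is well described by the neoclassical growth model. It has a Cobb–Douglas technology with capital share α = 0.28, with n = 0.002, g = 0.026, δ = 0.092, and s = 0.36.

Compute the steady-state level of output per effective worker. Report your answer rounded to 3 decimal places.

y* = 1.533

Steady state requires s·f(k) = (n + g + δ)·k, i.e. s·k^α = (n + g + δ)·k.
Dividing both sides by k: k^(1−α) = s / (n + g + δ).
k^0.72 = 0.36 / (0.002 + 0.026 + 0.092) = 0.36 / 0.120 = 3.0000
k* = 3.0000^(1/0.72) ≈ 4.5991
y* = (k*)^α = 4.5991^0.28 ≈ 1.5330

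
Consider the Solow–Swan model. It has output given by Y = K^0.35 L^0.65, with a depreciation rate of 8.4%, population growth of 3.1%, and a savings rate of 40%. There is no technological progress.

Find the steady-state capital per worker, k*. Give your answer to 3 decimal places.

k* = 6.806

Steady state requires s·f(k) = (n + δ)·k, i.e. s·k^α = (n + δ)·k.
Rearranging, k^(1−α) = s / (n + δ).
k^0.65 = 0.40 / (0.031 + 0.084) = 0.40 / 0.115 = 3.4783
k* = 3.4783^(1/0.65) ≈ 6.8057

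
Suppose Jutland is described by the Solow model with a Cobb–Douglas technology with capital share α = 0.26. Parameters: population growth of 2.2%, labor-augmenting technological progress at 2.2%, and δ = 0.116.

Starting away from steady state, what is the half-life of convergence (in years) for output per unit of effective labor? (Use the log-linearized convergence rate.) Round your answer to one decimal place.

about 5.9 years

Near the steady state the convergence rate is λ = (1 − α)(n + g + δ).
λ = (1 − 0.26) × 0.160 = 0.74 × 0.160 = 0.1184
Half-life = ln 2 / λ = 0.6931 / 0.1184 ≈ 5.85 years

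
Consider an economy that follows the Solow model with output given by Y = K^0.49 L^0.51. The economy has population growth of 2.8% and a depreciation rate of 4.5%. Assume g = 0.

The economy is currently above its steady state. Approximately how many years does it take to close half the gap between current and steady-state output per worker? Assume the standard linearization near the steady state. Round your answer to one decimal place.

half-life ≈ 18.6 years

Near the steady state the convergence rate is λ = (1 − α)(n + δ).
λ = (1 − 0.49) × 0.073 = 0.51 × 0.073 = 0.03723
Half-life = ln 2 / λ = 0.6931 / 0.03723 ≈ 18.62 years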